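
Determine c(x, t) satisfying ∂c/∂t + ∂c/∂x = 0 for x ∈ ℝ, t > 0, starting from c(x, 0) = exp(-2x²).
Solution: By characteristics (dx/dt = 1), c(x,t) = f(x - t) with f = c(·, 0).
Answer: c(x, t) = exp(-2(-t + x)²)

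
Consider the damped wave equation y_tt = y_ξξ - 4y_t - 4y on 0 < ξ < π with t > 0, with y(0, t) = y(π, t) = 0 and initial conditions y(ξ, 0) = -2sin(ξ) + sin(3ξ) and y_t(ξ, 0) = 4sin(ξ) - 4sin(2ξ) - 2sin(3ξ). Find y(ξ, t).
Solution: Substitute y = exp(-2t)u, i.e. u = exp(2t)y.
By the product rule, y_t = exp(-2t)(u_t - 2u), y_tt = exp(-2t)(u_tt - 4u_t + 4u), y_ξξ = exp(-2t)u_ξξ.
Substituting into the PDE and dividing by exp(-2t): u_tt - 4u_t + 4u = u_ξξ - 4(u_t - 2u) - 4u.
The lower-order terms cancel, leaving the standard wave equation u_tt = u_ξξ.
Initial data for u: u(ξ,0) = y(ξ,0) = -2sin(ξ) + sin(3ξ); u_t(ξ,0) = y_t(ξ,0) + 2y(ξ,0) = -4sin(2ξ). The boundary conditions carry over: u(0,t) = u(π,t) = 0.
Solve for u:
  Using separation of variables u = X(ξ)T(t):
  Eigenfunctions: sin(nξ), n = 1, 2, 3, ...
  General solution: u(ξ, t) = Σ [A_n cos(n t) + B_n sin(n t)] sin(nξ)
  From u(ξ,0) = -2sin(ξ) + sin(3ξ): A_1=-2, A_3=1. From u_t(ξ,0) = -4sin(2ξ), using u_t(ξ,0) = Σ ω_n B_n sin(nξ) with ω_n = n: B_2 = (-4)/2 = -2.
Hence u(ξ,t) = -2sin(2t)sin(2ξ) - 2sin(ξ)cos(t) + sin(3ξ)cos(3t).
Transform back: y(ξ,t) = exp(-2t)u(ξ,t).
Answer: y(ξ, t) = -2exp(-2t)sin(2t)sin(2ξ) - 2exp(-2t)sin(ξ)cos(t) + exp(-2t)sin(3ξ)cos(3t)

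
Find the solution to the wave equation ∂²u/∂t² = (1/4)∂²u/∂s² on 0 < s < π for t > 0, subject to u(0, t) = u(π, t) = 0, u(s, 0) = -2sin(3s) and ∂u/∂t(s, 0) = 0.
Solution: Separating variables: u = Σ [A_n cos(ω_n t) + B_n sin(ω_n t)] sin(ns), ω_n = n/2. From ICs: A_3=-2.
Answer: u(s, t) = -2sin(3s)cos(3t/2)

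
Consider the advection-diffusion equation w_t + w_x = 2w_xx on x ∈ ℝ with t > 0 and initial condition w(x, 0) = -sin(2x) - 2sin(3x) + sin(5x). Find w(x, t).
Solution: Change to a moving frame: let η = x - t, σ = t and write w(x,t) = u(η,σ).
By the chain rule w_t = u_σ - u_η, w_x = u_η, w_xx = u_ηη.
Then w_t + w_x = u_σ: the advection term cancels and the PDE becomes the heat equation u_σ = 2u_ηη on η ∈ ℝ.
Initial data: u(η,0) = w(η,0) = -sin(2η) - 2sin(3η) + sin(5η).
On η ∈ ℝ each mode satisfies (sin(nη))″ = -n² sin(nη), so exp(-2n²σ) sin(nη) solves the heat equation; by superposition u(η,σ) = Σ c_n exp(-2n²σ) sin(nη).
Reading off the coefficients: c_2=-1, c_3=-2, c_5=1, so u(η,σ) = -exp(-8σ)sin(2η) - 2exp(-18σ)sin(3η) + exp(-50σ)sin(5η).
Substituting back η = x - t, σ = t: w(x,t) = u(x - t, t).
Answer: w(x, t) = exp(-8t)sin(2t - 2x) + 2exp(-18t)sin(3t - 3x) - exp(-50t)sin(5t - 5x)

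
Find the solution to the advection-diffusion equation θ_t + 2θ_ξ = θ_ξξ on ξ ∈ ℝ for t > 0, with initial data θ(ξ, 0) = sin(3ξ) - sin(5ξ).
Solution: Change to a moving frame: let η = ξ - 2t, σ = t and write θ(ξ,t) = u(η,σ).
By the chain rule θ_t = u_σ - 2u_η, θ_ξ = u_η, θ_ξξ = u_ηη.
Then θ_t + 2θ_ξ = u_σ: the advection term cancels and the PDE becomes the heat equation u_σ = u_ηη on η ∈ ℝ.
Initial data: u(η,0) = θ(η,0) = sin(3η) - sin(5η).
On η ∈ ℝ each mode satisfies (sin(nη))″ = -n² sin(nη), so exp(-n²σ) sin(nη) solves the heat equation; by superposition u(η,σ) = Σ c_n exp(-n²σ) sin(nη).
Reading off the coefficients: c_3=1, c_5=-1, so u(η,σ) = exp(-9σ)sin(3η) - exp(-25σ)sin(5η).
Substituting back η = ξ - 2t, σ = t: θ(ξ,t) = u(ξ - 2t, t).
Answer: θ(ξ, t) = -exp(-9t)sin(6t - 3ξ) + exp(-25t)sin(10t - 5ξ)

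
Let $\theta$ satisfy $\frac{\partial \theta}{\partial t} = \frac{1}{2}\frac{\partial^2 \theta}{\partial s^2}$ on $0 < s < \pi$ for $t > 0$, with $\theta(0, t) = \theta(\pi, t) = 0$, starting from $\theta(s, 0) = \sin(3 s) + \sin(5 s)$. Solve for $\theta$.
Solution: Using separation of variables $\theta = X(s)G(t)$:
Eigenfunctions: $\sin(ns)$, $n = 1, 2, 3, \ldots$
General solution: $\theta(s, t) = \sum c_n \sin(ns) e^{-n^2 t/2}$
Matching $\theta(s,0) = \sin(3 s) + \sin(5 s)$ term by term: $c_3=1, c_5=1$.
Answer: $\theta(s, t) = e^{-9 t/2} \sin(3 s) + e^{-25 t/2} \sin(5 s)$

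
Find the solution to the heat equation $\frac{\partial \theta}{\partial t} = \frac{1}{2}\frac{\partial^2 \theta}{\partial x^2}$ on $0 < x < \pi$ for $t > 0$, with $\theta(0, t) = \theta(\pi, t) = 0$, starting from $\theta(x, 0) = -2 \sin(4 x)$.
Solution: Separating variables: $\theta = \sum c_n e^{-n^2t/2} \sin(nx)$. From $\theta(x,0) = -2 \sin(4 x)$: $c_4=-2$.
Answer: $\theta(x, t) = -2 e^{-8 t} \sin(4 x)$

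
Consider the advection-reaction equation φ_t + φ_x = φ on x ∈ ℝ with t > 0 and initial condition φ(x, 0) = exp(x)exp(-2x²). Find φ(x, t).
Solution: Substitute φ = exp(x)u, i.e. u = exp(-x)φ.
By the product rule, φ_x = exp(x)(u_x + u), φ_t = exp(x)u_t.
Substituting into the PDE and dividing by exp(x): u_t + (u_x + u) = u.
The lower-order terms cancel, leaving the standard advection equation u_t + u_x = 0.
Initial data for u: u(x,0) = exp(-x)φ(x,0) = exp(-2x²).
Solve for u:
  By method of characteristics (waves move right with speed 1):
  Along characteristics x - t = const, u is constant, so u(x,t) = f(x - t) with f = u(·, 0).
Hence u(x,t) = exp(-2(-t + x)²).
Transform back: φ(x,t) = exp(x)u(x,t).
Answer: φ(x, t) = exp(x)exp(-2(-t + x)²)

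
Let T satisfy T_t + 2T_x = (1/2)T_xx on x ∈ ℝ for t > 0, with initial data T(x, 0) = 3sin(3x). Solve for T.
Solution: Change to a moving frame: let η = x - 2t, σ = t and write T(x,t) = u(η,σ).
By the chain rule T_t = u_σ - 2u_η, T_x = u_η, T_xx = u_ηη.
Then T_t + 2T_x = u_σ: the advection term cancels and the PDE becomes the heat equation u_σ = (1/2)u_ηη on η ∈ ℝ.
Initial data: u(η,0) = T(η,0) = 3sin(3η).
On η ∈ ℝ each mode satisfies (sin(nη))″ = -n² sin(nη), so exp(-n²σ/2) sin(nη) solves the heat equation; by superposition u(η,σ) = Σ c_n exp(-n²σ/2) sin(nη).
Reading off the coefficients: c_3=3, so u(η,σ) = 3exp(-9σ/2)sin(3η).
Substituting back η = x - 2t, σ = t: T(x,t) = u(x - 2t, t).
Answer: T(x, t) = -3exp(-9t/2)sin(6t - 3x)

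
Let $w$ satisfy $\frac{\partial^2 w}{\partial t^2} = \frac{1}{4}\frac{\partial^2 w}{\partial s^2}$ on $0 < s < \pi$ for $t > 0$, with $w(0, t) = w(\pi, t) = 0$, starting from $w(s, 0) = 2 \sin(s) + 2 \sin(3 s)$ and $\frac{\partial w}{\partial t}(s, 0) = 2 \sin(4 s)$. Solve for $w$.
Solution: Using separation of variables $w = X(s)T(t)$:
Eigenfunctions: $\sin(ns)$, $n = 1, 2, 3, \ldots$
General solution: $w(s, t) = \sum [A_n \cos(n t/2) + B_n \sin(n t/2)] \sin(ns)$
From $w(s,0) = 2 \sin(s) + 2 \sin(3 s)$: $A_1=2, A_3=2$. From $w_t(s,0) = 2 \sin(4 s)$, using $w_t(s,0) = \sum \omega_n B_n \sin(ns)$ with $\omega_n = n/2$: $B_4 = 2/2 = 1$.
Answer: $w(s, t) = 2 \sin(s) \cos(t/2) + 2 \sin(3 s) \cos(3 t/2) + \sin(4 s) \sin(2 t)$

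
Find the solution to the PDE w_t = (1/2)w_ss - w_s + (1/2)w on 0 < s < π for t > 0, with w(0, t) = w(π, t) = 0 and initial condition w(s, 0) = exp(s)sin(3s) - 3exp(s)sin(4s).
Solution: Substitute w = exp(s)u, i.e. u = exp(-s)w.
By the product rule, w_s = exp(s)(u_s + u), w_ss = exp(s)(u_ss + 2u_s + u), w_t = exp(s)u_t.
Substituting into the PDE and dividing by exp(s): u_t = (1/2)(u_ss + 2u_s + u) - (u_s + u) + (1/2)u.
The lower-order terms cancel, leaving the standard heat equation u_t = (1/2)u_ss.
Initial data for u: u(s,0) = exp(-s)w(s,0) = sin(3s) - 3sin(4s). The boundary conditions carry over: u(0,t) = u(π,t) = 0.
Solve for u:
  Using separation of variables u = X(s)T(t):
  Eigenfunctions: sin(ns), n = 1, 2, 3, ...
  General solution: u(s, t) = Σ c_n sin(ns) exp(-n² t/2)
  Matching u(s,0) = sin(3s) - 3sin(4s) term by term: c_3=1, c_4=-3.
Hence u(s,t) = -3exp(-8t)sin(4s) + exp(-9t/2)sin(3s).
Transform back: w(s,t) = exp(s)u(s,t).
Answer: w(s, t) = -3exp(s)exp(-8t)sin(4s) + exp(s)exp(-9t/2)sin(3s)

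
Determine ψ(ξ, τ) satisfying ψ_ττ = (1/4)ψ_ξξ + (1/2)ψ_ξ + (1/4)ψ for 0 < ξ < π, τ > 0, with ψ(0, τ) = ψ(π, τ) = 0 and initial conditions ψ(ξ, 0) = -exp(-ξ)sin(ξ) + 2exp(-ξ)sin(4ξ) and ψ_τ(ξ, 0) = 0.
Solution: Substitute ψ = exp(-ξ)u, i.e. u = exp(ξ)ψ.
By the product rule, ψ_ξ = exp(-ξ)(u_ξ - u), ψ_ξξ = exp(-ξ)(u_ξξ - 2u_ξ + u), ψ_ττ = exp(-ξ)u_ττ.
Substituting into the PDE and dividing by exp(-ξ): u_ττ = (1/4)(u_ξξ - 2u_ξ + u) + (1/2)(u_ξ - u) + (1/4)u.
The lower-order terms cancel, leaving the standard wave equation u_ττ = (1/4)u_ξξ.
Initial data for u: u(ξ,0) = exp(ξ)ψ(ξ,0) = -sin(ξ) + 2sin(4ξ); u_τ(ξ,0) = exp(ξ)ψ_τ(ξ,0) = 0. The boundary conditions carry over: u(0,τ) = u(π,τ) = 0.
Solve for u:
  Using separation of variables u = X(ξ)T(τ):
  Eigenfunctions: sin(nξ), n = 1, 2, 3, ...
  General solution: u(ξ, τ) = Σ [A_n cos(n τ/2) + B_n sin(n τ/2)] sin(nξ)
  From u(ξ,0) = -sin(ξ) + 2sin(4ξ): A_1=-1, A_4=2. From u_τ(ξ,0) = 0: all B_n = 0.
Hence u(ξ,τ) = -sin(ξ)cos(τ/2) + 2sin(4ξ)cos(2τ).
Transform back: ψ(ξ,τ) = exp(-ξ)u(ξ,τ).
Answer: ψ(ξ, τ) = -exp(-ξ)sin(ξ)cos(τ/2) + 2exp(-ξ)sin(4ξ)cos(2τ)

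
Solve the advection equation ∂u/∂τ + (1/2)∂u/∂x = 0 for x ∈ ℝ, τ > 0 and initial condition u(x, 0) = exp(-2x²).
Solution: By method of characteristics (waves move right with speed 1/2):
Along characteristics x - (1/2)τ = const, u is constant, so u(x,τ) = f(x - (1/2)τ) with f = u(·, 0).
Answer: u(x, τ) = exp(-2(x - τ/2)²)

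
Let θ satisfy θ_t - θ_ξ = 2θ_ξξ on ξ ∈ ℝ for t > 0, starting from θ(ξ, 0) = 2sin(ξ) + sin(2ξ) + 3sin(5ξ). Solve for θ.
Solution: Change to a moving frame: let η = ξ + t, σ = t and write θ(ξ,t) = u(η,σ).
By the chain rule θ_t = u_σ + u_η, θ_ξ = u_η, θ_ξξ = u_ηη.
Then θ_t - θ_ξ = u_σ: the advection term cancels and the PDE becomes the heat equation u_σ = 2u_ηη on η ∈ ℝ.
Initial data: u(η,0) = θ(η,0) = 2sin(η) + sin(2η) + 3sin(5η).
On η ∈ ℝ each mode satisfies (sin(nη))″ = -n² sin(nη), so exp(-2n²σ) sin(nη) solves the heat equation; by superposition u(η,σ) = Σ c_n exp(-2n²σ) sin(nη).
Reading off the coefficients: c_1=2, c_2=1, c_5=3, so u(η,σ) = 2exp(-2σ)sin(η) + exp(-8σ)sin(2η) + 3exp(-50σ)sin(5η).
Substituting back η = ξ + t, σ = t: θ(ξ,t) = u(ξ + t, t).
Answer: θ(ξ, t) = 2exp(-2t)sin(t + ξ) + exp(-8t)sin(2t + 2ξ) + 3exp(-50t)sin(5t + 5ξ)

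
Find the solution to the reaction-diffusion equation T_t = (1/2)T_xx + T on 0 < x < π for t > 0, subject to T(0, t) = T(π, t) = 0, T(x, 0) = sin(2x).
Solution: Substitute T = exp(t)u, i.e. u = exp(-t)T.
By the product rule, T_t = exp(t)(u_t + u), T_xx = exp(t)u_xx.
Substituting into the PDE and dividing by exp(t): u_t + u = (1/2)u_xx + u.
The lower-order terms cancel, leaving the standard heat equation u_t = (1/2)u_xx.
Initial data for u: u(x,0) = T(x,0) = sin(2x). The boundary conditions carry over: u(0,t) = u(π,t) = 0.
Solve for u:
  Using separation of variables u = X(x)G(t):
  Eigenfunctions: sin(nx), n = 1, 2, 3, ...
  General solution: u(x, t) = Σ c_n sin(nx) exp(-n² t/2)
  Matching u(x,0) = sin(2x) term by term: c_2=1.
Hence u(x,t) = exp(-2t)sin(2x).
Transform back: T(x,t) = exp(t)u(x,t).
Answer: T(x, t) = exp(-t)sin(2x)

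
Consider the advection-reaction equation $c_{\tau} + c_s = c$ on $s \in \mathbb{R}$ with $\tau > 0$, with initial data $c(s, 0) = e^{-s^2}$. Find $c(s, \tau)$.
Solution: Substitute $c = e^{\tau}u$, i.e. $u = e^{-\tau}c$.
By the product rule, $c_{\tau} = e^{\tau}(u_{\tau} + u)$, $c_s = e^{\tau}u_s$.
Substituting into the PDE and dividing by $e^{\tau}$: $u_{\tau} + u + u_s = u$.
The lower-order terms cancel, leaving the standard advection equation $u_{\tau} + u_s = 0$.
Initial data for $u$: $u(s,0) = c(s,0) = e^{-s^2}$.
Solve for $u$:
  By method of characteristics (waves move right with speed 1):
  Along characteristics $s - \tau =$ const, $u$ is constant, so $u(s,\tau) = f(s - \tau)$ with $f = u( \cdot , 0)$.
Hence $u(s,\tau) = e^{-(s - \tau)^2}$.
Transform back: $c(s,\tau) = e^{\tau}u(s,\tau)$.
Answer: $c(s, \tau) = e^{\tau} e^{-(-\tau + s)^2}$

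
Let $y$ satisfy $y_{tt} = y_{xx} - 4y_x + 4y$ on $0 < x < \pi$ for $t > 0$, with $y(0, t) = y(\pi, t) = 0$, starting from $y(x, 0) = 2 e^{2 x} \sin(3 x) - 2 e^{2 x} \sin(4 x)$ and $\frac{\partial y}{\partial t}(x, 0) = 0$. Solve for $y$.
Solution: Substitute $y = e^{2x}u$, i.e. $u = e^{-2x}y$.
By the product rule, $y_x = e^{2x}(u_x + 2u)$, $y_{xx} = e^{2x}(u_{xx} + 4u_x + 4u)$, $y_{tt} = e^{2x}u_{tt}$.
Substituting into the PDE and dividing by $e^{2x}$: $u_{tt} = (u_{xx} + 4u_x + 4u) - 4(u_x + 2u) + 4u$.
The lower-order terms cancel, leaving the standard wave equation $u_{tt} = u_{xx}$.
Initial data for $u$: $u(x,0) = e^{-2x}y(x,0) = 2 \sin(3 x) - 2 \sin(4 x)$; $u_t(x,0) = e^{-2x}y_t(x,0) = 0$. The boundary conditions carry over: $u(0,t) = u(\pi,t) = 0$.
Solve for $u$:
  Using separation of variables $u = X(x)T(t)$:
  Eigenfunctions: $\sin(nx)$, $n = 1, 2, 3, \ldots$
  General solution: $u(x, t) = \sum [A_n \cos(n t) + B_n \sin(n t)] \sin(nx)$
  From $u(x,0) = 2 \sin(3 x) - 2 \sin(4 x)$: $A_3=2, A_4=-2$. From $u_t(x,0) = 0$: all $B_n = 0$.
Hence $u(x,t) = 2 \sin(3 x) \cos(3 t) - 2 \sin(4 x) \cos(4 t)$.
Transform back: $y(x,t) = e^{2x}u(x,t)$.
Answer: $y(x, t) = 2 e^{2 x} \sin(3 x) \cos(3 t) - 2 e^{2 x} \sin(4 x) \cos(4 t)$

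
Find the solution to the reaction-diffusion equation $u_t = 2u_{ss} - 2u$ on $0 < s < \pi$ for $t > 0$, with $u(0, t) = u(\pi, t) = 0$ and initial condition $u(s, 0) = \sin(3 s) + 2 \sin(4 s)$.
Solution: Substitute $u = e^{-2t}w$, i.e. $w = e^{2t}u$.
By the product rule, $u_t = e^{-2t}(w_t - 2w)$, $u_{ss} = e^{-2t}w_{ss}$.
Substituting into the PDE and dividing by $e^{-2t}$: $w_t - 2w = 2w_{ss} - 2w$.
The lower-order terms cancel, leaving the standard heat equation $w_t = 2w_{ss}$.
Initial data for $w$: $w(s,0) = u(s,0) = \sin(3 s) + 2 \sin(4 s)$. The boundary conditions carry over: $w(0,t) = w(\pi,t) = 0$.
Solve for $w$:
  Using separation of variables $w = X(s)T(t)$:
  Eigenfunctions: $\sin(ns)$, $n = 1, 2, 3, \ldots$
  General solution: $w(s, t) = \sum c_n \sin(ns) e^{-2n^2 t}$
  Matching $w(s,0) = \sin(3 s) + 2 \sin(4 s)$ term by term: $c_3=1, c_4=2$.
Hence $w(s,t) = e^{-18 t} \sin(3 s) + 2 e^{-32 t} \sin(4 s)$.
Transform back: $u(s,t) = e^{-2t}w(s,t)$.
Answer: $u(s, t) = e^{-20 t} \sin(3 s) + 2 e^{-34 t} \sin(4 s)$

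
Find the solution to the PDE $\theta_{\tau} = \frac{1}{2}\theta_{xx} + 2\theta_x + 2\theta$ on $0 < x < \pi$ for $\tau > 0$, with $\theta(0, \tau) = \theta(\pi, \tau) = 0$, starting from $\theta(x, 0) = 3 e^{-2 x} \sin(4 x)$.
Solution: Substitute $\theta = e^{-2x}u$, i.e. $u = e^{2x}\theta$.
By the product rule, $\theta_x = e^{-2x}(u_x - 2u)$, $\theta_{xx} = e^{-2x}(u_{xx} - 4u_x + 4u)$, $\theta_{\tau} = e^{-2x}u_{\tau}$.
Substituting into the PDE and dividing by $e^{-2x}$: $u_{\tau} = \frac{1}{2}(u_{xx} - 4u_x + 4u) + 2(u_x - 2u) + 2u$.
The lower-order terms cancel, leaving the standard heat equation $u_{\tau} = \frac{1}{2}u_{xx}$.
Initial data for $u$: $u(x,0) = e^{2x}\theta(x,0) = 3 \sin(4 x)$. The boundary conditions carry over: $u(0,\tau) = u(\pi,\tau) = 0$.
Solve for $u$:
  Using separation of variables $u = X(x)G(\tau)$:
  Eigenfunctions: $\sin(nx)$, $n = 1, 2, 3, \ldots$
  General solution: $u(x, \tau) = \sum c_n \sin(nx) e^{-n^2 \tau/2}$
  Matching $u(x,0) = 3 \sin(4 x)$ term by term: $c_4=3$.
Hence $u(x,\tau) = 3 e^{-8 \tau} \sin(4 x)$.
Transform back: $\theta(x,\tau) = e^{-2x}u(x,\tau)$.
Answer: $\theta(x, \tau) = 3 e^{-8 \tau} e^{-2 x} \sin(4 x)$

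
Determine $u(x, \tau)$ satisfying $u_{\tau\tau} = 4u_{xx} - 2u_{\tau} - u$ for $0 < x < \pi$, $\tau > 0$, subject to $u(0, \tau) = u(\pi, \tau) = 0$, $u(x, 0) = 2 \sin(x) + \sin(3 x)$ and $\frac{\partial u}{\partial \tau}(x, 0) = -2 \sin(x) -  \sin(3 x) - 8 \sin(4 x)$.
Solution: Substitute $u = e^{-\tau}w$, i.e. $w = e^{\tau}u$.
By the product rule, $u_{\tau} = e^{-\tau}(w_{\tau} - w)$, $u_{\tau\tau} = e^{-\tau}(w_{\tau\tau} - 2w_{\tau} + w)$, $u_{xx} = e^{-\tau}w_{xx}$.
Substituting into the PDE and dividing by $e^{-\tau}$: $w_{\tau\tau} - 2w_{\tau} + w = 4w_{xx} - 2(w_{\tau} - w) - w$.
The lower-order terms cancel, leaving the standard wave equation $w_{\tau\tau} = 4w_{xx}$.
Initial data for $w$: $w(x,0) = u(x,0) = 2 \sin(x) + \sin(3 x)$; $w_{\tau}(x,0) = u_{\tau}(x,0) + u(x,0) = -8 \sin(4 x)$. The boundary conditions carry over: $w(0,\tau) = w(\pi,\tau) = 0$.
Solve for $w$:
  Using separation of variables $w = X(x)T(\tau)$:
  Eigenfunctions: $\sin(nx)$, $n = 1, 2, 3, \ldots$
  General solution: $w(x, \tau) = \sum [A_n \cos(2n \tau) + B_n \sin(2n \tau)] \sin(nx)$
  From $w(x,0) = 2 \sin(x) + \sin(3 x)$: $A_1=2, A_3=1$. From $w_{\tau}(x,0) = -8 \sin(4 x)$, using $w_{\tau}(x,0) = \sum \omega_n B_n \sin(nx)$ with $\omega_n = 2n$: $B_4 = (-8)/8 = -1$.
Hence $w(x,\tau) = 2 \sin(x) \cos(2 \tau) + \sin(3 x) \cos(6 \tau) - \sin(4 x) \sin(8 \tau)$.
Transform back: $u(x,\tau) = e^{-\tau}w(x,\tau)$.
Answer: $u(x, \tau) = - e^{-\tau} \sin(8 \tau) \sin(4 x) + 2 e^{-\tau} \sin(x) \cos(2 \tau) + e^{-\tau} \sin(3 x) \cos(6 \tau)$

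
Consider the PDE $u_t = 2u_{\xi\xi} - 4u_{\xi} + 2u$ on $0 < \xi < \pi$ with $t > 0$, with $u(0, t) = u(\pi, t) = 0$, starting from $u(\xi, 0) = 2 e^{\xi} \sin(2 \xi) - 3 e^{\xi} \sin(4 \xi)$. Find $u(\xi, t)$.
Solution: Substitute $u = e^{\xi}w$.
Then $u_{\xi} = e^{\xi}(w_{\xi} + w)$, $u_{\xi\xi} = e^{\xi}(w_{\xi\xi} + 2w_{\xi} + w)$, $u_t = e^{\xi}w_t$; substituting and dividing by $e^{\xi}$, the lower-order terms cancel: $w_t = 2w_{\xi\xi}$ (standard heat equation).
Data for $w$: $w(\xi,0) = e^{-\xi}u(\xi,0) = 2 \sin(2 \xi) - 3 \sin(4 \xi)$. The boundary conditions carry over: $w(0,t) = w(\pi,t) = 0$.
Separating variables: $w = \sum c_n e^{-2n^2t} \sin(n\xi)$. From $w(\xi,0) = 2 \sin(2 \xi) - 3 \sin(4 \xi)$: $c_2=2, c_4=-3$.
So $w(\xi,t) = 2 e^{-8 t} \sin(2 \xi) - 3 e^{-32 t} \sin(4 \xi)$, and $u(\xi,t) = e^{\xi}w(\xi,t)$.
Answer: $u(\xi, t) = 2 e^{\xi} e^{-8 t} \sin(2 \xi) - 3 e^{\xi} e^{-32 t} \sin(4 \xi)$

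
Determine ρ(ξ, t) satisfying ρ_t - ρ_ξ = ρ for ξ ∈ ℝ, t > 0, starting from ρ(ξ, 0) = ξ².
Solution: Substitute ρ = exp(t)u.
Then ρ_t = exp(t)(u_t + u), ρ_ξ = exp(t)u_ξ; substituting and dividing by exp(t), the lower-order terms cancel: u_t - u_ξ = 0 (standard advection equation).
Data for u: u(ξ,0) = ρ(ξ,0) = ξ².
By characteristics (dξ/dt = -1), u(ξ,t) = f(ξ + t) with f = u(·, 0).
So u(ξ,t) = t² + 2tξ + ξ², and ρ(ξ,t) = exp(t)u(ξ,t).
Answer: ρ(ξ, t) = t²exp(t) + 2tξexp(t) + ξ²exp(t)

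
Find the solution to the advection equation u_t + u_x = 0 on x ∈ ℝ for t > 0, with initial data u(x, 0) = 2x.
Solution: By method of characteristics (waves move right with speed 1):
Along characteristics x - t = const, u is constant, so u(x,t) = f(x - t) with f = u(·, 0).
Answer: u(x, t) = -2t + 2x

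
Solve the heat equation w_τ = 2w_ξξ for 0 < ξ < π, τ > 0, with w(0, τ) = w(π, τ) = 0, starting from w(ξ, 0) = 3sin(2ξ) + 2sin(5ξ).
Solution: Using separation of variables w = X(ξ)T(τ):
Eigenfunctions: sin(nξ), n = 1, 2, 3, ...
General solution: w(ξ, τ) = Σ c_n sin(nξ) exp(-2n² τ)
Matching w(ξ,0) = 3sin(2ξ) + 2sin(5ξ) term by term: c_2=3, c_5=2.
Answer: w(ξ, τ) = 3exp(-8τ)sin(2ξ) + 2exp(-50τ)sin(5ξ)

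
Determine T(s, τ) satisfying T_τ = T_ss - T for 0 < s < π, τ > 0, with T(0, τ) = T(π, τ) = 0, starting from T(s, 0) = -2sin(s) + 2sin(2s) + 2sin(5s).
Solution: Substitute T = exp(-τ)u.
Then T_τ = exp(-τ)(u_τ - u), T_ss = exp(-τ)u_ss; substituting and dividing by exp(-τ), the lower-order terms cancel: u_τ = u_ss (standard heat equation).
Data for u: u(s,0) = T(s,0) = -2sin(s) + 2sin(2s) + 2sin(5s). The boundary conditions carry over: u(0,τ) = u(π,τ) = 0.
Separating variables: u = Σ c_n exp(-n²τ) sin(ns). From u(s,0) = -2sin(s) + 2sin(2s) + 2sin(5s): c_1=-2, c_2=2, c_5=2.
So u(s,τ) = -2exp(-τ)sin(s) + 2exp(-4τ)sin(2s) + 2exp(-25τ)sin(5s), and T(s,τ) = exp(-τ)u(s,τ).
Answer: T(s, τ) = -2exp(-2τ)sin(s) + 2exp(-5τ)sin(2s) + 2exp(-26τ)sin(5s)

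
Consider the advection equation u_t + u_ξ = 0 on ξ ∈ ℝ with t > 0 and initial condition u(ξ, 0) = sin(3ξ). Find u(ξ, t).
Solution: By method of characteristics (waves move right with speed 1):
Along characteristics ξ - t = const, u is constant, so u(ξ,t) = f(ξ - t) with f = u(·, 0).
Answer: u(ξ, t) = -sin(3t - 3ξ)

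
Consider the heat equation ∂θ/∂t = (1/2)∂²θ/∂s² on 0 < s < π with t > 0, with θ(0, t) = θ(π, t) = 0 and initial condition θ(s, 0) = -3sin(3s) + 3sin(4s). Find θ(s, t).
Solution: Using separation of variables θ = X(s)G(t):
Eigenfunctions: sin(ns), n = 1, 2, 3, ...
General solution: θ(s, t) = Σ c_n sin(ns) exp(-n² t/2)
Matching θ(s,0) = -3sin(3s) + 3sin(4s) term by term: c_3=-3, c_4=3.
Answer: θ(s, t) = 3exp(-8t)sin(4s) - 3exp(-9t/2)sin(3s)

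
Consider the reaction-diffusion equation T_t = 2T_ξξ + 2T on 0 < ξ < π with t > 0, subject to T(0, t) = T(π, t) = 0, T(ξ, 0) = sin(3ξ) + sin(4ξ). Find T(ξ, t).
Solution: Substitute T = exp(2t)u.
Then T_t = exp(2t)(u_t + 2u), T_ξξ = exp(2t)u_ξξ; substituting and dividing by exp(2t), the lower-order terms cancel: u_t = 2u_ξξ (standard heat equation).
Data for u: u(ξ,0) = T(ξ,0) = sin(3ξ) + sin(4ξ). The boundary conditions carry over: u(0,t) = u(π,t) = 0.
Separating variables: u = Σ c_n exp(-2n²t) sin(nξ). From u(ξ,0) = sin(3ξ) + sin(4ξ): c_3=1, c_4=1.
So u(ξ,t) = exp(-18t)sin(3ξ) + exp(-32t)sin(4ξ), and T(ξ,t) = exp(2t)u(ξ,t).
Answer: T(ξ, t) = exp(-16t)sin(3ξ) + exp(-30t)sin(4ξ)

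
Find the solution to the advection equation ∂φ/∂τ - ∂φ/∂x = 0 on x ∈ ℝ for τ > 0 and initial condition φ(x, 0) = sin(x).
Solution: By characteristics (dx/dτ = -1), φ(x,τ) = f(x + τ) with f = φ(·, 0).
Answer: φ(x, τ) = sin(x + τ)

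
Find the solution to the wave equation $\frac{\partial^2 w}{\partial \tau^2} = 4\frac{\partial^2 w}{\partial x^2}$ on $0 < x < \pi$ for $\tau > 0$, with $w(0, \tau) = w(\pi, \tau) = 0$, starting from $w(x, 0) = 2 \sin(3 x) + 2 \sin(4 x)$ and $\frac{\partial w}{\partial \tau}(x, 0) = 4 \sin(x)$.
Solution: Using separation of variables $w = X(x)T(\tau)$:
Eigenfunctions: $\sin(nx)$, $n = 1, 2, 3, \ldots$
General solution: $w(x, \tau) = \sum [A_n \cos(2n \tau) + B_n \sin(2n \tau)] \sin(nx)$
From $w(x,0) = 2 \sin(3 x) + 2 \sin(4 x)$: $A_3=2, A_4=2$. From $w_{\tau}(x,0) = 4 \sin(x)$, using $w_{\tau}(x,0) = \sum \omega_n B_n \sin(nx)$ with $\omega_n = 2n$: $B_1 = 4/2 = 2$.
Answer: $w(x, \tau) = 2 \sin(2 \tau) \sin(x) + 2 \sin(3 x) \cos(6 \tau) + 2 \sin(4 x) \cos(8 \tau)$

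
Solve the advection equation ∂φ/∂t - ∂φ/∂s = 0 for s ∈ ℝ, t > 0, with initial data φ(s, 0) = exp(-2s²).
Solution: By method of characteristics (waves move left with speed 1):
Along characteristics s + t = const, φ is constant, so φ(s,t) = f(s + t) with f = φ(·, 0).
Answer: φ(s, t) = exp(-2(s + t)²)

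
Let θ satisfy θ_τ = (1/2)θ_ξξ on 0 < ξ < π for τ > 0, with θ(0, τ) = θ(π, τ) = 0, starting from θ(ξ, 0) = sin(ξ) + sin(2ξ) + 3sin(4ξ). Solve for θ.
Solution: Separating variables: θ = Σ c_n exp(-n²τ/2) sin(nξ). From θ(ξ,0) = sin(ξ) + sin(2ξ) + 3sin(4ξ): c_1=1, c_2=1, c_4=3.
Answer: θ(ξ, τ) = exp(-2τ)sin(2ξ) + 3exp(-8τ)sin(4ξ) + exp(-τ/2)sin(ξ)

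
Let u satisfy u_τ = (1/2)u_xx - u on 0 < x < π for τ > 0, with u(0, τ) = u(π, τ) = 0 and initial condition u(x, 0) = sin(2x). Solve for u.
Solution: Substitute u = exp(-τ)w.
Then u_τ = exp(-τ)(w_τ - w), u_xx = exp(-τ)w_xx; substituting and dividing by exp(-τ), the lower-order terms cancel: w_τ = (1/2)w_xx (standard heat equation).
Data for w: w(x,0) = u(x,0) = sin(2x). The boundary conditions carry over: w(0,τ) = w(π,τ) = 0.
Separating variables: w = Σ c_n exp(-n²τ/2) sin(nx). From w(x,0) = sin(2x): c_2=1.
So w(x,τ) = exp(-2τ)sin(2x), and u(x,τ) = exp(-τ)w(x,τ).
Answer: u(x, τ) = exp(-3τ)sin(2x)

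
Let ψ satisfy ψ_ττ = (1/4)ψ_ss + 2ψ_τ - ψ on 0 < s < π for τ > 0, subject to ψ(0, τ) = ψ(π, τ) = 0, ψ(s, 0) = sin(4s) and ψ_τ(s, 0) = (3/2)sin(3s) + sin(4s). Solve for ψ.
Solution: Substitute ψ = exp(τ)u.
Then ψ_τ = exp(τ)(u_τ + u), ψ_ττ = exp(τ)(u_ττ + 2u_τ + u), ψ_ss = exp(τ)u_ss; substituting and dividing by exp(τ), the lower-order terms cancel: u_ττ = (1/4)u_ss (standard wave equation).
Data for u: u(s,0) = ψ(s,0) = sin(4s); u_τ(s,0) = ψ_τ(s,0) - ψ(s,0) = (3/2)sin(3s). The boundary conditions carry over: u(0,τ) = u(π,τ) = 0.
Separating variables: u = Σ [A_n cos(ω_n τ) + B_n sin(ω_n τ)] sin(ns), ω_n = n/2. From ICs (B_n = velocity coefficient / ω_n): A_4=1, B_3=1.
So u(s,τ) = sin(3s)sin(3τ/2) + sin(4s)cos(2τ), and ψ(s,τ) = exp(τ)u(s,τ).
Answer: ψ(s, τ) = exp(τ)sin(3s)sin(3τ/2) + exp(τ)sin(4s)cos(2τ)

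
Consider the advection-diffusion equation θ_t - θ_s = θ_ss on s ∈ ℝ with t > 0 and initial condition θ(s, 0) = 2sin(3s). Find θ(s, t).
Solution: Change to a moving frame: let η = s + t, σ = t and write θ(s,t) = u(η,σ).
By the chain rule θ_t = u_σ + u_η, θ_s = u_η, θ_ss = u_ηη.
Then θ_t - θ_s = u_σ: the advection term cancels and the PDE becomes the heat equation u_σ = u_ηη on η ∈ ℝ.
Initial data: u(η,0) = θ(η,0) = 2sin(3η).
On η ∈ ℝ each mode satisfies (sin(nη))″ = -n² sin(nη), so exp(-n²σ) sin(nη) solves the heat equation; by superposition u(η,σ) = Σ c_n exp(-n²σ) sin(nη).
Reading off the coefficients: c_3=2, so u(η,σ) = 2exp(-9σ)sin(3η).
Substituting back η = s + t, σ = t: θ(s,t) = u(s + t, t).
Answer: θ(s, t) = 2exp(-9t)sin(3s + 3t)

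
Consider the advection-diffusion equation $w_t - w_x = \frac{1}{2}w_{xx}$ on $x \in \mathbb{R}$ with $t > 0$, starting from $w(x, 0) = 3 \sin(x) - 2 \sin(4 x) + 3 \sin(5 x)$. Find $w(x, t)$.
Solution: Change to a moving frame: let $\eta = x + t$, $\sigma = t$ and write $w(x,t) = u(\eta,\sigma)$.
By the chain rule $w_t = u_{\sigma} + u_{\eta}$, $w_x = u_{\eta}$, $w_{xx} = u_{\eta\eta}$.
Then $w_t - w_x = u_{\sigma}$: the advection term cancels and the PDE becomes the heat equation $u_{\sigma} = \frac{1}{2}u_{\eta\eta}$ on $\eta \in \mathbb{R}$.
Initial data: $u(\eta,0) = w(\eta,0) = 3 \sin(\eta) - 2 \sin(4 \eta) + 3 \sin(5 \eta)$.
On $\eta \in \mathbb{R}$ each mode satisfies $(\sin(n\eta))'' = -n^2 \sin(n\eta)$, so $e^{-n^2\sigma/2} \sin(n\eta)$ solves the heat equation; by superposition $u(\eta,\sigma) = \sum c_n e^{-n^2\sigma/2} \sin(n\eta)$.
Reading off the coefficients: $c_1=3, c_4=-2, c_5=3$, so $u(\eta,\sigma) = -2 e^{-8 \sigma} \sin(4 \eta) + 3 e^{-\sigma/2} \sin(\eta) + 3 e^{-25 \sigma/2} \sin(5 \eta)$.
Substituting back $\eta = x + t$, $\sigma = t$: $w(x,t) = u(x + t, t)$.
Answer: $w(x, t) = -2 e^{-8 t} \sin(4 t + 4 x) + 3 e^{-t/2} \sin(t + x) + 3 e^{-25 t/2} \sin(5 t + 5 x)$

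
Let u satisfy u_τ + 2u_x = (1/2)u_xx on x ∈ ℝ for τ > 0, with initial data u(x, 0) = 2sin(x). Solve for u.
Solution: Change to a moving frame: let η = x - 2τ, σ = τ and write u(x,τ) = w(η,σ).
By the chain rule u_τ = w_σ - 2w_η, u_x = w_η, u_xx = w_ηη.
Then u_τ + 2u_x = w_σ: the advection term cancels and the PDE becomes the heat equation w_σ = (1/2)w_ηη on η ∈ ℝ.
Initial data: w(η,0) = u(η,0) = 2sin(η).
On η ∈ ℝ each mode satisfies (sin(nη))″ = -n² sin(nη), so exp(-n²σ/2) sin(nη) solves the heat equation; by superposition w(η,σ) = Σ c_n exp(-n²σ/2) sin(nη).
Reading off the coefficients: c_1=2, so w(η,σ) = 2exp(-σ/2)sin(η).
Substituting back η = x - 2τ, σ = τ: u(x,τ) = w(x - 2τ, τ).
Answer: u(x, τ) = 2exp(-τ/2)sin(x - 2τ)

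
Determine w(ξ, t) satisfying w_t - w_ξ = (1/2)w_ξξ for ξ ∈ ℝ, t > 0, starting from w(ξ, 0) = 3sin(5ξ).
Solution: Change to a moving frame: let η = ξ + t, σ = t and write w(ξ,t) = u(η,σ).
By the chain rule w_t = u_σ + u_η, w_ξ = u_η, w_ξξ = u_ηη.
Then w_t - w_ξ = u_σ: the advection term cancels and the PDE becomes the heat equation u_σ = (1/2)u_ηη on η ∈ ℝ.
Initial data: u(η,0) = w(η,0) = 3sin(5η).
On η ∈ ℝ each mode satisfies (sin(nη))″ = -n² sin(nη), so exp(-n²σ/2) sin(nη) solves the heat equation; by superposition u(η,σ) = Σ c_n exp(-n²σ/2) sin(nη).
Reading off the coefficients: c_5=3, so u(η,σ) = 3exp(-25σ/2)sin(5η).
Substituting back η = ξ + t, σ = t: w(ξ,t) = u(ξ + t, t).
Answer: w(ξ, t) = 3exp(-25t/2)sin(5t + 5ξ)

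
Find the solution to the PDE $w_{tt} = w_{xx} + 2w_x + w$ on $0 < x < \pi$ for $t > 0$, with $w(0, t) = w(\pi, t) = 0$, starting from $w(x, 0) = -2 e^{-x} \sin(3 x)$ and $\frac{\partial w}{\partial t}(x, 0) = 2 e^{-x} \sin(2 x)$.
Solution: Substitute $w = e^{-x}u$, i.e. $u = e^{x}w$.
By the product rule, $w_x = e^{-x}(u_x - u)$, $w_{xx} = e^{-x}(u_{xx} - 2u_x + u)$, $w_{tt} = e^{-x}u_{tt}$.
Substituting into the PDE and dividing by $e^{-x}$: $u_{tt} = (u_{xx} - 2u_x + u) + 2(u_x - u) + u$.
The lower-order terms cancel, leaving the standard wave equation $u_{tt} = u_{xx}$.
Initial data for $u$: $u(x,0) = e^{x}w(x,0) = -2 \sin(3 x)$; $u_t(x,0) = e^{x}w_t(x,0) = 2 \sin(2 x)$. The boundary conditions carry over: $u(0,t) = u(\pi,t) = 0$.
Solve for $u$:
  Using separation of variables $u = X(x)T(t)$:
  Eigenfunctions: $\sin(nx)$, $n = 1, 2, 3, \ldots$
  General solution: $u(x, t) = \sum [A_n \cos(n t) + B_n \sin(n t)] \sin(nx)$
  From $u(x,0) = -2 \sin(3 x)$: $A_3=-2$. From $u_t(x,0) = 2 \sin(2 x)$, using $u_t(x,0) = \sum \omega_n B_n \sin(nx)$ with $\omega_n = n$: $B_2 = 2/2 = 1$.
Hence $u(x,t) = \sin(2 t) \sin(2 x) - 2 \sin(3 x) \cos(3 t)$.
Transform back: $w(x,t) = e^{-x}u(x,t)$.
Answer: $w(x, t) = e^{-x} \sin(2 t) \sin(2 x) - 2 e^{-x} \sin(3 x) \cos(3 t)$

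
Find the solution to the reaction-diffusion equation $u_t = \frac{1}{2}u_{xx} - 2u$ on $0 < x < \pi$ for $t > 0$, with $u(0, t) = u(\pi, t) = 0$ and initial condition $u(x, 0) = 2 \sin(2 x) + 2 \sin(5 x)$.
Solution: Substitute $u = e^{-2t}w$, i.e. $w = e^{2t}u$.
By the product rule, $u_t = e^{-2t}(w_t - 2w)$, $u_{xx} = e^{-2t}w_{xx}$.
Substituting into the PDE and dividing by $e^{-2t}$: $w_t - 2w = \frac{1}{2}w_{xx} - 2w$.
The lower-order terms cancel, leaving the standard heat equation $w_t = \frac{1}{2}w_{xx}$.
Initial data for $w$: $w(x,0) = u(x,0) = 2 \sin(2 x) + 2 \sin(5 x)$. The boundary conditions carry over: $w(0,t) = w(\pi,t) = 0$.
Solve for $w$:
  Using separation of variables $w = X(x)T(t)$:
  Eigenfunctions: $\sin(nx)$, $n = 1, 2, 3, \ldots$
  General solution: $w(x, t) = \sum c_n \sin(nx) e^{-n^2 t/2}$
  Matching $w(x,0) = 2 \sin(2 x) + 2 \sin(5 x)$ term by term: $c_2=2, c_5=2$.
Hence $w(x,t) = 2 e^{-2 t} \sin(2 x) + 2 e^{-25 t/2} \sin(5 x)$.
Transform back: $u(x,t) = e^{-2t}w(x,t)$.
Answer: $u(x, t) = 2 e^{-4 t} \sin(2 x) + 2 e^{-29 t/2} \sin(5 x)$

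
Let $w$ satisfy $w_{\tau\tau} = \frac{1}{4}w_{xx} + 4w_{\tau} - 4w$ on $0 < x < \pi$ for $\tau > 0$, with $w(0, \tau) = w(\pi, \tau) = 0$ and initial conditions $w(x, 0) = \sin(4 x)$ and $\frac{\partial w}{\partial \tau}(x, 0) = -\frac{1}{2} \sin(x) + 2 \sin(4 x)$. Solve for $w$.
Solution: Substitute $w = e^{2\tau}u$.
Then $w_{\tau} = e^{2\tau}(u_{\tau} + 2u)$, $w_{\tau\tau} = e^{2\tau}(u_{\tau\tau} + 4u_{\tau} + 4u)$, $w_{xx} = e^{2\tau}u_{xx}$; substituting and dividing by $e^{2\tau}$, the lower-order terms cancel: $u_{\tau\tau} = \frac{1}{4}u_{xx}$ (standard wave equation).
Data for $u$: $u(x,0) = w(x,0) = \sin(4 x)$; $u_{\tau}(x,0) = w_{\tau}(x,0) - 2w(x,0) = -\frac{1}{2} \sin(x)$. The boundary conditions carry over: $u(0,\tau) = u(\pi,\tau) = 0$.
Separating variables: $u = \sum [A_n \cos(\omega_n \tau) + B_n \sin(\omega_n \tau)] \sin(nx)$, $\omega_n = n/2$. From ICs ($B_n$ = velocity coefficient / $\omega_n$): $A_4=1, B_1=-1$.
So $u(x,\tau) = - \sin(x) \sin(\tau/2) + \sin(4 x) \cos(2 \tau)$, and $w(x,\tau) = e^{2\tau}u(x,\tau)$.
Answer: $w(x, \tau) = - e^{2 \tau} \sin(\tau/2) \sin(x) + e^{2 \tau} \sin(4 x) \cos(2 \tau)$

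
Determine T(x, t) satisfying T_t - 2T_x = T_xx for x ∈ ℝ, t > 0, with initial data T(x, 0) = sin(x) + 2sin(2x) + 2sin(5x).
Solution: Change to a moving frame: let η = x + 2t, σ = t and write T(x,t) = u(η,σ).
By the chain rule T_t = u_σ + 2u_η, T_x = u_η, T_xx = u_ηη.
Then T_t - 2T_x = u_σ: the advection term cancels and the PDE becomes the heat equation u_σ = u_ηη on η ∈ ℝ.
Initial data: u(η,0) = T(η,0) = sin(η) + 2sin(2η) + 2sin(5η).
On η ∈ ℝ each mode satisfies (sin(nη))″ = -n² sin(nη), so exp(-n²σ) sin(nη) solves the heat equation; by superposition u(η,σ) = Σ c_n exp(-n²σ) sin(nη).
Reading off the coefficients: c_1=1, c_2=2, c_5=2, so u(η,σ) = exp(-σ)sin(η) + 2exp(-4σ)sin(2η) + 2exp(-25σ)sin(5η).
Substituting back η = x + 2t, σ = t: T(x,t) = u(x + 2t, t).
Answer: T(x, t) = exp(-t)sin(2t + x) + 2exp(-4t)sin(4t + 2x) + 2exp(-25t)sin(10t + 5x)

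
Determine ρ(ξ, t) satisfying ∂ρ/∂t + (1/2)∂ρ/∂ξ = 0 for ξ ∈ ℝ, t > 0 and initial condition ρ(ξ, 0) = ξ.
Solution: By method of characteristics (waves move right with speed 1/2):
Along characteristics ξ - (1/2)t = const, ρ is constant, so ρ(ξ,t) = f(ξ - (1/2)t) with f = ρ(·, 0).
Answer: ρ(ξ, t) = -(1/2)t + ξ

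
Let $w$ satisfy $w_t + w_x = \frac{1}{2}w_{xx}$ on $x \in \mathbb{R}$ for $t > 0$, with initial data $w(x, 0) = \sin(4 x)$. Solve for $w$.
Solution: Moving frame: $\eta = x - t$, $\sigma = t$, $w = u(\eta,\sigma)$, so $w_t = u_{\sigma} - u_{\eta}$ and $w_{xx} = u_{\eta\eta}$.
Hence $w_t + w_x = u_{\sigma}$ and the PDE becomes the heat equation $u_{\sigma} = \frac{1}{2}u_{\eta\eta}$ on $\eta \in \mathbb{R}$.
Initial data: $u(\eta,0) = w(\eta,0) = \sin(4 \eta)$. Each mode $\sin(n\eta)$ decays as $e^{-n^2\sigma/2}$ on $\mathbb{R}$, so $u(\eta,\sigma) = \sum c_n e^{-n^2\sigma/2} \sin(n\eta)$ with $c_4=1$: $u(\eta,\sigma) = e^{-8 \sigma} \sin(4 \eta)$.
Substituting back: $w(x,t) = u(x - t, t)$.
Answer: $w(x, t) = - e^{-8 t} \sin(4 t - 4 x)$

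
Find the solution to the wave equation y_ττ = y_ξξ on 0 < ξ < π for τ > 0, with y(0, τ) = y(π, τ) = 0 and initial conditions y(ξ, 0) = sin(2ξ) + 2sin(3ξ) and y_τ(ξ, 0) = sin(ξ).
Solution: Using separation of variables y = X(ξ)T(τ):
Eigenfunctions: sin(nξ), n = 1, 2, 3, ...
General solution: y(ξ, τ) = Σ [A_n cos(n τ) + B_n sin(n τ)] sin(nξ)
From y(ξ,0) = sin(2ξ) + 2sin(3ξ): A_2=1, A_3=2. From y_τ(ξ,0) = sin(ξ), using y_τ(ξ,0) = Σ ω_n B_n sin(nξ) with ω_n = n: B_1 = 1/1 = 1.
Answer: y(ξ, τ) = sin(ξ)sin(τ) + sin(2ξ)cos(2τ) + 2sin(3ξ)cos(3τ)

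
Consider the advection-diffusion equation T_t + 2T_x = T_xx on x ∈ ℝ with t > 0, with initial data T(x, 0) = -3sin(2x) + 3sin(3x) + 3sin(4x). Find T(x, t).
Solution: Moving frame: η = x - 2t, σ = t, T = u(η,σ), so T_t = u_σ - 2u_η and T_xx = u_ηη.
Hence T_t + 2T_x = u_σ and the PDE becomes the heat equation u_σ = u_ηη on η ∈ ℝ.
Initial data: u(η,0) = T(η,0) = -3sin(2η) + 3sin(3η) + 3sin(4η). Each mode sin(nη) decays as exp(-n²σ) on ℝ, so u(η,σ) = Σ c_n exp(-n²σ) sin(nη) with c_2=-3, c_3=3, c_4=3: u(η,σ) = -3exp(-4σ)sin(2η) + 3exp(-9σ)sin(3η) + 3exp(-16σ)sin(4η).
Substituting back: T(x,t) = u(x - 2t, t).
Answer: T(x, t) = 3exp(-4t)sin(4t - 2x) - 3exp(-9t)sin(6t - 3x) - 3exp(-16t)sin(8t - 4x)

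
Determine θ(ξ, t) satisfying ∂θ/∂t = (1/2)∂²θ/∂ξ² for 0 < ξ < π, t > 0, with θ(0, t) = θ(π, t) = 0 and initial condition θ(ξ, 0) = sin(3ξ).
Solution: Separating variables: θ = Σ c_n exp(-n²t/2) sin(nξ). From θ(ξ,0) = sin(3ξ): c_3=1.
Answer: θ(ξ, t) = exp(-9t/2)sin(3ξ)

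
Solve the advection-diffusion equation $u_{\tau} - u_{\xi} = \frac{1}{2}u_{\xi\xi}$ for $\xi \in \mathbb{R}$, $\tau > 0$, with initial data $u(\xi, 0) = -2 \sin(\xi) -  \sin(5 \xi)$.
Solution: Change to a moving frame: let $\eta = \xi + \tau$, $\sigma = \tau$ and write $u(\xi,\tau) = w(\eta,\sigma)$.
By the chain rule $u_{\tau} = w_{\sigma} + w_{\eta}$, $u_{\xi} = w_{\eta}$, $u_{\xi\xi} = w_{\eta\eta}$.
Then $u_{\tau} - u_{\xi} = w_{\sigma}$: the advection term cancels and the PDE becomes the heat equation $w_{\sigma} = \frac{1}{2}w_{\eta\eta}$ on $\eta \in \mathbb{R}$.
Initial data: $w(\eta,0) = u(\eta,0) = -2 \sin(\eta) - \sin(5 \eta)$.
On $\eta \in \mathbb{R}$ each mode satisfies $(\sin(n\eta))'' = -n^2 \sin(n\eta)$, so $e^{-n^2\sigma/2} \sin(n\eta)$ solves the heat equation; by superposition $w(\eta,\sigma) = \sum c_n e^{-n^2\sigma/2} \sin(n\eta)$.
Reading off the coefficients: $c_1=-2, c_5=-1$, so $w(\eta,\sigma) = -2 e^{-\sigma/2} \sin(\eta) - e^{-25 \sigma/2} \sin(5 \eta)$.
Substituting back $\eta = \xi + \tau$, $\sigma = \tau$: $u(\xi,\tau) = w(\xi + \tau, \tau)$.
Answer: $u(\xi, \tau) = -2 e^{-\tau/2} \sin(\tau + \xi) -  e^{-25 \tau/2} \sin(5 \tau + 5 \xi)$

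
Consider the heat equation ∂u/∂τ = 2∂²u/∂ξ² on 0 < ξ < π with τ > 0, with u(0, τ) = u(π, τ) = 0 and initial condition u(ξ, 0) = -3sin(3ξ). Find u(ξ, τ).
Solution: Separating variables: u = Σ c_n exp(-2n²τ) sin(nξ). From u(ξ,0) = -3sin(3ξ): c_3=-3.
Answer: u(ξ, τ) = -3exp(-18τ)sin(3ξ)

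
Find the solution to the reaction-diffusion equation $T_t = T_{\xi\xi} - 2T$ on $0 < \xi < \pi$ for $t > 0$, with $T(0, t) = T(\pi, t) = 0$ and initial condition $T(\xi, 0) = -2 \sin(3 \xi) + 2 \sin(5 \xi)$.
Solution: Substitute $T = e^{-2t}u$, i.e. $u = e^{2t}T$.
By the product rule, $T_t = e^{-2t}(u_t - 2u)$, $T_{\xi\xi} = e^{-2t}u_{\xi\xi}$.
Substituting into the PDE and dividing by $e^{-2t}$: $u_t - 2u = u_{\xi\xi} - 2u$.
The lower-order terms cancel, leaving the standard heat equation $u_t = u_{\xi\xi}$.
Initial data for $u$: $u(\xi,0) = T(\xi,0) = -2 \sin(3 \xi) + 2 \sin(5 \xi)$. The boundary conditions carry over: $u(0,t) = u(\pi,t) = 0$.
Solve for $u$:
  Using separation of variables $u = X(\xi)G(t)$:
  Eigenfunctions: $\sin(n\xi)$, $n = 1, 2, 3, \ldots$
  General solution: $u(\xi, t) = \sum c_n \sin(n\xi) e^{-n^2 t}$
  Matching $u(\xi,0) = -2 \sin(3 \xi) + 2 \sin(5 \xi)$ term by term: $c_3=-2, c_5=2$.
Hence $u(\xi,t) = -2 e^{-9 t} \sin(3 \xi) + 2 e^{-25 t} \sin(5 \xi)$.
Transform back: $T(\xi,t) = e^{-2t}u(\xi,t)$.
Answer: $T(\xi, t) = -2 e^{-11 t} \sin(3 \xi) + 2 e^{-27 t} \sin(5 \xi)$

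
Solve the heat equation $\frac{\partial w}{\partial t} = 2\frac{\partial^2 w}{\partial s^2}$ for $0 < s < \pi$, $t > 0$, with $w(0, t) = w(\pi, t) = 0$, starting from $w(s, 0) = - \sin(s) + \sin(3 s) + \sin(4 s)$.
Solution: Using separation of variables $w = X(s)T(t)$:
Eigenfunctions: $\sin(ns)$, $n = 1, 2, 3, \ldots$
General solution: $w(s, t) = \sum c_n \sin(ns) e^{-2n^2 t}$
Matching $w(s,0) = - \sin(s) + \sin(3 s) + \sin(4 s)$ term by term: $c_1=-1, c_3=1, c_4=1$.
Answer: $w(s, t) = - e^{-2 t} \sin(s) + e^{-18 t} \sin(3 s) + e^{-32 t} \sin(4 s)$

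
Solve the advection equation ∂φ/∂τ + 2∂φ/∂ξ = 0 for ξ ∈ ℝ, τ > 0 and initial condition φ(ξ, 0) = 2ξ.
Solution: By characteristics (dξ/dτ = 2), φ(ξ,τ) = f(ξ - 2τ) with f = φ(·, 0).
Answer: φ(ξ, τ) = 2ξ - 4τ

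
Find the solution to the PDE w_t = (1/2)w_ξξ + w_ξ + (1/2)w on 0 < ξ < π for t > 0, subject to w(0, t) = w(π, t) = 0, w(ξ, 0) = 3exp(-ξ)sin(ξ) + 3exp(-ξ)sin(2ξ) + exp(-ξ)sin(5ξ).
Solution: Substitute w = exp(-ξ)u, i.e. u = exp(ξ)w.
By the product rule, w_ξ = exp(-ξ)(u_ξ - u), w_ξξ = exp(-ξ)(u_ξξ - 2u_ξ + u), w_t = exp(-ξ)u_t.
Substituting into the PDE and dividing by exp(-ξ): u_t = (1/2)(u_ξξ - 2u_ξ + u) + (u_ξ - u) + (1/2)u.
The lower-order terms cancel, leaving the standard heat equation u_t = (1/2)u_ξξ.
Initial data for u: u(ξ,0) = exp(ξ)w(ξ,0) = 3sin(ξ) + 3sin(2ξ) + sin(5ξ). The boundary conditions carry over: u(0,t) = u(π,t) = 0.
Solve for u:
  Using separation of variables u = X(ξ)T(t):
  Eigenfunctions: sin(nξ), n = 1, 2, 3, ...
  General solution: u(ξ, t) = Σ c_n sin(nξ) exp(-n² t/2)
  Matching u(ξ,0) = 3sin(ξ) + 3sin(2ξ) + sin(5ξ) term by term: c_1=3, c_2=3, c_5=1.
Hence u(ξ,t) = 3exp(-2t)sin(2ξ) + 3exp(-t/2)sin(ξ) + exp(-25t/2)sin(5ξ).
Transform back: w(ξ,t) = exp(-ξ)u(ξ,t).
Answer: w(ξ, t) = 3exp(-2t)exp(-ξ)sin(2ξ) + 3exp(-t/2)exp(-ξ)sin(ξ) + exp(-25t/2)exp(-ξ)sin(5ξ)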